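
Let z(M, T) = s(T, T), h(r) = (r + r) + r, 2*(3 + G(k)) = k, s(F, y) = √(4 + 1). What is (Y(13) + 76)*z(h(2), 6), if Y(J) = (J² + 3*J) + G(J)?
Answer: 575*√5/2 ≈ 642.87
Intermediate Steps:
s(F, y) = √5
G(k) = -3 + k/2
h(r) = 3*r (h(r) = 2*r + r = 3*r)
z(M, T) = √5
Y(J) = -3 + J² + 7*J/2 (Y(J) = (J² + 3*J) + (-3 + J/2) = -3 + J² + 7*J/2)
(Y(13) + 76)*z(h(2), 6) = ((-3 + 13² + (7/2)*13) + 76)*√5 = ((-3 + 169 + 91/2) + 76)*√5 = (423/2 + 76)*√5 = 575*√5/2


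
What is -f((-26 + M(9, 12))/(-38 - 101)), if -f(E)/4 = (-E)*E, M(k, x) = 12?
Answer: -784/19321 ≈ -0.040578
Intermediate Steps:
f(E) = 4*E² (f(E) = -4*(-E)*E = -(-4)*E² = 4*E²)
-f((-26 + M(9, 12))/(-38 - 101)) = -4*((-26 + 12)/(-38 - 101))² = -4*(-14/(-139))² = -4*(-14*(-1/139))² = -4*(14/139)² = -4*196/19321 = -1*784/19321 = -784/19321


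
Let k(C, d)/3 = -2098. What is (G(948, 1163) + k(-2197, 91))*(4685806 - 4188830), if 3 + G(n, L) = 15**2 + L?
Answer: -2439655184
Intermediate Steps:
G(n, L) = 222 + L (G(n, L) = -3 + (15**2 + L) = -3 + (225 + L) = 222 + L)
k(C, d) = -6294 (k(C, d) = 3*(-2098) = -6294)
(G(948, 1163) + k(-2197, 91))*(4685806 - 4188830) = ((222 + 1163) - 6294)*(4685806 - 4188830) = (1385 - 6294)*496976 = -4909*496976 = -2439655184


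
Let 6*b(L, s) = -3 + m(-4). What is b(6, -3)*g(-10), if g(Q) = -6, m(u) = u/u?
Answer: 2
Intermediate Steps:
m(u) = 1
b(L, s) = -⅓ (b(L, s) = (-3 + 1)/6 = (⅙)*(-2) = -⅓)
b(6, -3)*g(-10) = -⅓*(-6) = 2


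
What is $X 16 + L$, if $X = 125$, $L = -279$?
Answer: $1721$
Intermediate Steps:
$X 16 + L = 125 \cdot 16 - 279 = 2000 - 279 = 1721$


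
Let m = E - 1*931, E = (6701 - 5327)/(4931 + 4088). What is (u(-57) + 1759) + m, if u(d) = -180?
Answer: 5845686/9019 ≈ 648.15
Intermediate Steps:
E = 1374/9019 ≈ 0.15234
m = -8395315/9019 (m = 1374/9019 - 1*931 = 1374/9019 - 931 = -8395315/9019 ≈ -930.85)
(u(-57) + 1759) + m = (-180 + 1759) - 8395315/9019 = 1579 - 8395315/9019 = 5845686/9019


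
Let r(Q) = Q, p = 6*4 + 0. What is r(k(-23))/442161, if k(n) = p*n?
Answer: -184/147387 ≈ -0.0012484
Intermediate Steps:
p = 24 (p = 24 + 0 = 24)
k(n) = 24*n
r(k(-23))/442161 = (24*(-23))/442161 = -552*1/442161 = -184/147387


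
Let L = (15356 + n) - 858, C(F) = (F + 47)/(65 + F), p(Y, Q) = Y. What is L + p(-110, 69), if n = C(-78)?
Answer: 187075/13 ≈ 14390.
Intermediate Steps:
C(F) = (47 + F)/(65 + F)
n = 31/13 (n = (47 - 78)/(65 - 78) = -31/(-13) = -1/13*(-31) = 31/13 ≈ 2.3846)
L = 188505/13 (L = (15356 + 31/13) - 858 = 199659/13 - 858 = 188505/13 ≈ 14500.)
L + p(-110, 69) = 188505/13 - 110 = 187075/13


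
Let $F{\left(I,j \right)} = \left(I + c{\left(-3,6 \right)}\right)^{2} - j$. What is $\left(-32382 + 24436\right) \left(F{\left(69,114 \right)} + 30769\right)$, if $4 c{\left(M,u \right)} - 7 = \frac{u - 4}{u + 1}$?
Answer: $- \frac{111108159157}{392} \approx -2.8344 \cdot 10^{8}$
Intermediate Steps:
$c{\left(M,u \right)} = \frac{7}{4} + \frac{-4 + u}{4 \left(1 + u\right)}$ ($c{\left(M,u \right)} = \frac{7}{4} + \frac{\left(u - 4\right) \frac{1}{u + 1}}{4} = \frac{7}{4} + \frac{\left(-4 + u\right) \frac{1}{1 + u}}{4} = \frac{7}{4} + \frac{\frac{1}{1 + u} \left(-4 + u\right)}{4} = \frac{7}{4} + \frac{-4 + u}{4 \left(1 + u\right)}$)
$F{\left(I,j \right)} = \left(\frac{51}{28} + I\right)^{2} - j$ ($F{\left(I,j \right)} = \left(I + \frac{3 + 8 \cdot 6}{4 \left(1 + 6\right)}\right)^{2} - j = \left(I + \frac{3 + 48}{4 \cdot 7}\right)^{2} - j = \left(I + \frac{1}{4} \cdot \frac{1}{7} \cdot 51\right)^{2} - j = \left(I + \frac{51}{28}\right)^{2} - j = \left(\frac{51}{28} + I\right)^{2} - j$)
$\left(-32382 + 24436\right) \left(F{\left(69,114 \right)} + 30769\right) = \left(-32382 + 24436\right) \left(\left(\left(-1\right) 114 + \frac{\left(51 + 28 \cdot 69\right)^{2}}{784}\right) + 30769\right) = - 7946 \left(\left(-114 + \frac{\left(51 + 1932\right)^{2}}{784}\right) + 30769\right) = - 7946 \left(\left(-114 + \frac{1983^{2}}{784}\right) + 30769\right) = - 7946 \left(\left(-114 + \frac{1}{784} \cdot 3932289\right) + 30769\right) = - 7946 \left(\left(-114 + \frac{3932289}{784}\right) + 30769\right) = - 7946 \left(\frac{3842913}{784} + 30769\right) = \left(-7946\right) \frac{27965809}{784} = - \frac{111108159157}{392}$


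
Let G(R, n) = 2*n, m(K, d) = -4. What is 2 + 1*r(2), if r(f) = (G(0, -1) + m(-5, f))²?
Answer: 38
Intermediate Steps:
r(f) = 36 (r(f) = (2*(-1) - 4)² = (-2 - 4)² = (-6)² = 36)
2 + 1*r(2) = 2 + 1*36 = 2 + 36 = 38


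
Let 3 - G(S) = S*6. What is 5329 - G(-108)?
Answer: 4678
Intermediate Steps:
G(S) = 3 - 6*S (G(S) = 3 - S*6 = 3 - 6*S)
5329 - G(-108) = 5329 - (3 - 6*(-108)) = 5329 - (3 + 648) = 5329 - 1*651 = 5329 - 651 = 4678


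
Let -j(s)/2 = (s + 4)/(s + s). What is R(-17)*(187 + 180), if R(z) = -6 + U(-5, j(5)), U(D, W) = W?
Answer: -14313/5 ≈ -2862.6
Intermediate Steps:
j(s) = -(4 + s)/s (j(s) = -2*(s + 4)/(s + s) = -2*(4 + s)/(2*s) = -2*(4 + s)*1/(2*s) = -(4 + s)/s)
R(z) = -39/5 (R(z) = -6 + (-4 - 1*5)/5 = -6 + (-4 - 5)/5 = -6 + (1/5)*(-9) = -6 - 9/5 = -39/5)
R(-17)*(187 + 180) = -39*(187 + 180)/5 = -39/5*367 = -14313/5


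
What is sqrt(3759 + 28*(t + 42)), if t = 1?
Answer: sqrt(4963) ≈ 70.449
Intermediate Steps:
sqrt(3759 + 28*(t + 42)) = sqrt(3759 + 28*(1 + 42)) = sqrt(3759 + 28*43) = sqrt(3759 + 1204) = sqrt(4963)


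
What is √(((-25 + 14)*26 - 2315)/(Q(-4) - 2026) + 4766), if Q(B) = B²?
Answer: √2140038290/670 ≈ 69.046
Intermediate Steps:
√(((-25 + 14)*26 - 2315)/(Q(-4) - 2026) + 4766) = √(((-25 + 14)*26 - 2315)/((-4)² - 2026) + 4766) = √((-11*26 - 2315)/(16 - 2026) + 4766) = √((-286 - 2315)/(-2010) + 4766) = √(-2601*(-1/2010) + 4766) = √(867/670 + 4766) = √(3194087/670) = √2140038290/670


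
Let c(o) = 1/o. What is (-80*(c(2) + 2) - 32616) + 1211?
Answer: -31605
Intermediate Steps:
(-80*(c(2) + 2) - 32616) + 1211 = (-80*(1/2 + 2) - 32616) + 1211 = (-80*(½ + 2) - 32616) + 1211 = (-80*5/2 - 32616) + 1211 = (-200 - 32616) + 1211 = -32816 + 1211 = -31605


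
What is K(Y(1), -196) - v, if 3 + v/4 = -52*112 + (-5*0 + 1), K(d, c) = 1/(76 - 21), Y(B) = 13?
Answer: 1281721/55 ≈ 23304.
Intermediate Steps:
K(d, c) = 1/55
v = -23304 (v = -12 + 4*(-52*112 + (-5*0 + 1)) = -12 + 4*(-5824 + (0 + 1)) = -12 + 4*(-5824 + 1) = -12 + 4*(-5823) = -12 - 23292 = -23304)
K(Y(1), -196) - v = 1/55 - 1*(-23304) = 1/55 + 23304 = 1281721/55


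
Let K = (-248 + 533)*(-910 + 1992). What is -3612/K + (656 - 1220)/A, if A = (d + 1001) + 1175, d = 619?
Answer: -6133874/28729805 ≈ -0.21350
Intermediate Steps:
A = 2795 (A = (619 + 1001) + 1175 = 1620 + 1175 = 2795)
K = 308370 (K = 285*1082 = 308370)
-3612/K + (656 - 1220)/A = -3612/308370 + (656 - 1220)/2795 = -3612*1/308370 - 564*1/2795 = -602/51395 - 564/2795 = -6133874/28729805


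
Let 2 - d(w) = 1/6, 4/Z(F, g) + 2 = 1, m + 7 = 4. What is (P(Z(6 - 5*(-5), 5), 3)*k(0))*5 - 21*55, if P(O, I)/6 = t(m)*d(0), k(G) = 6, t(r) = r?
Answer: -2145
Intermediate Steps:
m = -3 (m = -7 + 4 = -3)
Z(F, g) = -4 (Z(F, g) = 4/(-2 + 1) = 4/(-1) = 4*(-1) = -4)
d(w) = 11/6 (d(w) = 2 - 1/6 = 11/6)
P(O, I) = -33 (P(O, I) = 6*(-3*11/6) = 6*(-11/2) = -33)
(P(Z(6 - 5*(-5), 5), 3)*k(0))*5 - 21*55 = -33*6*5 - 21*55 = -198*5 - 1155 = -990 - 1155 = -2145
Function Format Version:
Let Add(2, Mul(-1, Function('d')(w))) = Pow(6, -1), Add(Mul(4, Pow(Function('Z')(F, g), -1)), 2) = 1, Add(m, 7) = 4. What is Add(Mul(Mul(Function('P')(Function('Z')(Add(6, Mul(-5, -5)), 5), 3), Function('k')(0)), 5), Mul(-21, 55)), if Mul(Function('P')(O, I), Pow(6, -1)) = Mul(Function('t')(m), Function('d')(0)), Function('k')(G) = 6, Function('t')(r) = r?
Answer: -2145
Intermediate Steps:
m = -3 (m = Add(-7, 4) = -3)
Function('Z')(F, g) = -4 (Function('Z')(F, g) = Mul(4, Pow(Add(-2, 1), -1)) = Mul(4, Pow(-1, -1)) = Mul(4, -1) = -4)
Function('d')(w) = Rational(11, 6) (Function('d')(w) = Add(2, Mul(-1, Pow(6, -1))) = Add(2, Mul(-1, Rational(1, 6))) = Add(2, Rational(-1, 6)) = Rational(11, 6))
Function('P')(O, I) = -33 (Function('P')(O, I) = Mul(6, Mul(-3, Rational(11, 6))) = Mul(6, Rational(-11, 2)) = -33)
Add(Mul(Mul(Function('P')(Function('Z')(Add(6, Mul(-5, -5)), 5), 3), Function('k')(0)), 5), Mul(-21, 55)) = Add(Mul(Mul(-33, 6), 5), Mul(-21, 55)) = Add(Mul(-198, 5), -1155) = Add(-990, -1155) = -2145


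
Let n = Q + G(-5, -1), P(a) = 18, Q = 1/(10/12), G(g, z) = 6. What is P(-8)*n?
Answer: 648/5 ≈ 129.60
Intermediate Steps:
Q = 6/5 (Q = 1/(10*(1/12)) = 1/(5/6) = 6/5 ≈ 1.2000)
n = 36/5 (n = 6/5 + 6 = 36/5 ≈ 7.2000)
P(-8)*n = 18*(36/5) = 648/5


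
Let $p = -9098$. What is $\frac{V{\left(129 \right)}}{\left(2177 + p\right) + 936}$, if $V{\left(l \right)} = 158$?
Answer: $- \frac{158}{5985} \approx -0.026399$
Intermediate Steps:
$\frac{V{\left(129 \right)}}{\left(2177 + p\right) + 936} = \frac{158}{\left(2177 - 9098\right) + 936} = \frac{158}{-6921 + 936} = \frac{158}{-5985} = 158 \left(- \frac{1}{5985}\right) = - \frac{158}{5985}$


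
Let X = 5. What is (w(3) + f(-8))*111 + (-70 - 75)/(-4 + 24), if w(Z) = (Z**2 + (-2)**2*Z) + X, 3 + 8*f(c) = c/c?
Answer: 2851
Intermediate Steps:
f(c) = -1/4 (f(c) = -3/8 + (c/c)/8 = -3/8 + (1/8)*1 = -3/8 + 1/8 = -1/4)
w(Z) = 5 + Z**2 + 4*Z (w(Z) = (Z**2 + (-2)**2*Z) + 5 = (Z**2 + 4*Z) + 5 = 5 + Z**2 + 4*Z)
(w(3) + f(-8))*111 + (-70 - 75)/(-4 + 24) = ((5 + 3**2 + 4*3) - 1/4)*111 + (-70 - 75)/(-4 + 24) = ((5 + 9 + 12) - 1/4)*111 - 145/20 = (26 - 1/4)*111 - 145*1/20 = (103/4)*111 - 29/4 = 11433/4 - 29/4 = 2851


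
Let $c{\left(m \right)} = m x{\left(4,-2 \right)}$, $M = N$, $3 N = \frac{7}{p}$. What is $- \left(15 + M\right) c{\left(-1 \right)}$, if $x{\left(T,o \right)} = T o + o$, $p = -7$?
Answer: $- \frac{440}{3} \approx -146.67$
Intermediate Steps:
$N = - \frac{1}{3}$ ($N = \frac{7 \frac{1}{-7}}{3} = \frac{7 \left(- \frac{1}{7}\right)}{3} = \frac{1}{3} \left(-1\right) = - \frac{1}{3} \approx -0.33333$)
$M = - \frac{1}{3} \approx -0.33333$
$x{\left(T,o \right)} = o + T o$
$c{\left(m \right)} = - 10 m$ ($c{\left(m \right)} = m \left(- 2 \left(1 + 4\right)\right) = m \left(\left(-2\right) 5\right) = m \left(-10\right) = - 10 m$)
$- \left(15 + M\right) c{\left(-1 \right)} = - \left(15 - \frac{1}{3}\right) \left(\left(-10\right) \left(-1\right)\right) = - \frac{44 \cdot 10}{3} = \left(-1\right) \frac{440}{3} = - \frac{440}{3}$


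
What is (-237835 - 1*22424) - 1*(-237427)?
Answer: -22832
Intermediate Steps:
(-237835 - 1*22424) - 1*(-237427) = (-237835 - 22424) + 237427 = -260259 + 237427 = -22832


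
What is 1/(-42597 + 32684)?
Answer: -1/9913 ≈ -0.00010088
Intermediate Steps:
1/(-42597 + 32684) = 1/(-9913) = -1/9913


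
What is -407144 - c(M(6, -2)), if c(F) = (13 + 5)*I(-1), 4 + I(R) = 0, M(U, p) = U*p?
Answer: -407072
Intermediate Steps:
I(R) = -4 (I(R) = -4 + 0 = -4)
c(F) = -72 (c(F) = (13 + 5)*(-4) = 18*(-4) = -72)
-407144 - c(M(6, -2)) = -407144 - 1*(-72) = -407144 + 72 = -407072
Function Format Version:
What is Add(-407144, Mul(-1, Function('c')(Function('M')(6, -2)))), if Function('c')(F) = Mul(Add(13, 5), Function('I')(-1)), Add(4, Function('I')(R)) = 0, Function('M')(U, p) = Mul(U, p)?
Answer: -407072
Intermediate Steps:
Function('I')(R) = -4 (Function('I')(R) = Add(-4, 0) = -4)
Function('c')(F) = -72 (Function('c')(F) = Mul(Add(13, 5), -4) = Mul(18, -4) = -72)
Add(-407144, Mul(-1, Function('c')(Function('M')(6, -2)))) = Add(-407144, Mul(-1, -72)) = Add(-407144, 72) = -407072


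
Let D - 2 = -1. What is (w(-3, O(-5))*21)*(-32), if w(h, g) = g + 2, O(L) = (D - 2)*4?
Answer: 1344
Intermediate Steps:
D = 1 (D = 2 - 1 = 1)
O(L) = -4 (O(L) = (1 - 2)*4 = -1*4 = -4)
w(h, g) = 2 + g
(w(-3, O(-5))*21)*(-32) = ((2 - 4)*21)*(-32) = -2*21*(-32) = -42*(-32) = 1344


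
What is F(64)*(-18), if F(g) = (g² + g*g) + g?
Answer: -148608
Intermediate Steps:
F(g) = g + 2*g² (F(g) = (g² + g²) + g = 2*g² + g = g + 2*g²)
F(64)*(-18) = (64*(1 + 2*64))*(-18) = (64*(1 + 128))*(-18) = (64*129)*(-18) = 8256*(-18) = -148608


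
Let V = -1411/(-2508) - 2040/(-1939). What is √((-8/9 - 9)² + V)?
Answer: √5289329327670157/7294518 ≈ 9.9702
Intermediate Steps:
V = 7852249/4863012 (V = -1411*(-1/2508) - 2040*(-1/1939) = 1411/2508 + 2040/1939 = 7852249/4863012 ≈ 1.6147)
√((-8/9 - 9)² + V) = √((-8/9 - 9)² + 7852249/4863012) = √((-89/9)² + 7852249/4863012) = √(7921/81 + 7852249/4863012) = √(13051983407/131301324) = √5289329327670157/7294518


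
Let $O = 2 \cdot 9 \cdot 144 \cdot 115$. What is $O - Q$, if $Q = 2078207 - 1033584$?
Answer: $-746543$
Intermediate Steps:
$O = 298080$ ($O = 18 \cdot 144 \cdot 115 = 2592 \cdot 115 = 298080$)
$Q = 1044623$ ($Q = 2078207 - 1033584 = 1044623$)
$O - Q = 298080 - 1044623 = -746543$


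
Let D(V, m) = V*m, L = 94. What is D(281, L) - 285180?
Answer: -258766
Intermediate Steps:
D(281, L) - 285180 = 281*94 - 285180 = 26414 - 285180 = -258766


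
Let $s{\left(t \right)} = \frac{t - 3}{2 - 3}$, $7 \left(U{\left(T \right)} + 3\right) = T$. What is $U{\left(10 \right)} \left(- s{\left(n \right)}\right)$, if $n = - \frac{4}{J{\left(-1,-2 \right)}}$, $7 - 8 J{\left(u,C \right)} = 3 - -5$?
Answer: $- \frac{319}{7} \approx -45.571$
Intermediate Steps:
$U{\left(T \right)} = -3 + \frac{T}{7}$
$J{\left(u,C \right)} = - \frac{1}{8}$ ($J{\left(u,C \right)} = \frac{7}{8} - \frac{3 - -5}{8} = \frac{7}{8} - \frac{3 + 5}{8} = \frac{7}{8} - 1 = - \frac{1}{8}$)
$n = 32$ ($n = - \frac{4}{- \frac{1}{8}} = \left(-4\right) \left(-8\right) = 32$)
$s{\left(t \right)} = 3 - t$ ($s{\left(t \right)} = \frac{-3 + t}{-1} = \left(-3 + t\right) \left(-1\right) = 3 - t$)
$U{\left(10 \right)} \left(- s{\left(n \right)}\right) = \left(-3 + \frac{1}{7} \cdot 10\right) \left(- (3 - 32)\right) = \left(-3 + \frac{10}{7}\right) \left(- (3 - 32)\right) = - \frac{11 \left(\left(-1\right) \left(-29\right)\right)}{7} = \left(- \frac{11}{7}\right) 29 = - \frac{319}{7}$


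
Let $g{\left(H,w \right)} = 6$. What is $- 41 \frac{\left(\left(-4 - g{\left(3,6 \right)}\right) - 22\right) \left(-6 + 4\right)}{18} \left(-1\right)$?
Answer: $\frac{1312}{9} \approx 145.78$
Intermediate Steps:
$- 41 \frac{\left(\left(-4 - g{\left(3,6 \right)}\right) - 22\right) \left(-6 + 4\right)}{18} \left(-1\right) = - 41 \frac{\left(\left(-4 - 6\right) - 22\right) \left(-6 + 4\right)}{18} \left(-1\right) = - 41 \left(\left(-4 - 6\right) - 22\right) \left(-2\right) \frac{1}{18} \left(-1\right) = - 41 \left(-10 - 22\right) \left(-2\right) \frac{1}{18} \left(-1\right) = - 41 \left(-32\right) \left(-2\right) \frac{1}{18} \left(-1\right) = - 41 \cdot 64 \cdot \frac{1}{18} \left(-1\right) = \left(-41\right) \frac{32}{9} \left(-1\right) = \left(- \frac{1312}{9}\right) \left(-1\right) = \frac{1312}{9}$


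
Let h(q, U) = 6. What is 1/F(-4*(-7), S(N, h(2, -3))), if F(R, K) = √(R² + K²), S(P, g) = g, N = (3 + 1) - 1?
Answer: √205/410 ≈ 0.034922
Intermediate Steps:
N = 3 (N = 4 - 1 = 3)
F(R, K) = √(K² + R²)
1/F(-4*(-7), S(N, h(2, -3))) = 1/(√(6² + (-4*(-7))²)) = 1/(√(36 + 28²)) = 1/(√(36 + 784)) = 1/(√820) = 1/(2*√205) = √205/410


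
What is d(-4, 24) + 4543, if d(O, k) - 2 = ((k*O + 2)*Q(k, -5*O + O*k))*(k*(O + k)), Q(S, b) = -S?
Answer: 1087425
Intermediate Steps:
d(O, k) = 2 - k**2*(2 + O*k)*(O + k) (d(O, k) = 2 + ((k*O + 2)*(-k))*(k*(O + k)) = 2 + ((O*k + 2)*(-k))*(k*(O + k)) = 2 + ((2 + O*k)*(-k))*(k*(O + k)) = 2 + (-k*(2 + O*k))*(k*(O + k)) = 2 - k**2*(2 + O*k)*(O + k))
d(-4, 24) + 4543 = (2 - 2*24**3 - 1*(-4)*24**4 - 1*(-4)**2*24**3 - 2*(-4)*24**2) + 4543 = (2 - 2*13824 - 1*(-4)*331776 - 1*16*13824 - 2*(-4)*576) + 4543 = (2 - 27648 + 1327104 - 221184 + 4608) + 4543 = 1082882 + 4543 = 1087425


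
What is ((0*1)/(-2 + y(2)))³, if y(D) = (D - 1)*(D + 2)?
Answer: 0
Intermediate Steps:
y(D) = (-1 + D)*(2 + D)
((0*1)/(-2 + y(2)))³ = ((0*1)/(-2 + (-2 + 2 + 2²)))³ = (0/(-2 + (-2 + 2 + 4)))³ = (0/(-2 + 4))³ = (0/2)³ = (0*(½))³ = 0³ = 0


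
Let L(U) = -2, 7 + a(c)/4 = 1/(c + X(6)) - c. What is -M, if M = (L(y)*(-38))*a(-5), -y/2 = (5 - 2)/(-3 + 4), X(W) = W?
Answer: 304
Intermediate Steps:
y = -6 (y = -2*(5 - 2)/(-3 + 4) = -6/1 = -6 ≈ -6.0000)
a(c) = -28 - 4*c + 4/(6 + c) (a(c) = -28 + 4*(1/(c + 6) - c) = -28 + 4*(1/(6 + c) - c) = -28 + (-4*c + 4/(6 + c)) = -28 - 4*c + 4/(6 + c))
M = -304 (M = (-2*(-38))*(4*(-41 - 1*(-5)² - 13*(-5))/(6 - 5)) = 76*(4*(-41 - 1*25 + 65)/1) = 76*(4*1*(-41 - 25 + 65)) = 76*(4*1*(-1)) = 76*(-4) = -304)
-M = -1*(-304) = 304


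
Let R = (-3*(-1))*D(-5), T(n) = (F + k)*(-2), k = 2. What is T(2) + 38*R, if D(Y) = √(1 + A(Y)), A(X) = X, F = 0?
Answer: -4 + 228*I ≈ -4.0 + 228.0*I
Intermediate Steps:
D(Y) = √(1 + Y)
T(n) = -4 (T(n) = (0 + 2)*(-2) = 2*(-2) = -4)
R = 6*I (R = (-3*(-1))*√(1 - 5) = 3*√(-4) = 3*(2*I) = 6*I ≈ 6.0*I)
T(2) + 38*R = -4 + 38*(6*I) = -4 + 228*I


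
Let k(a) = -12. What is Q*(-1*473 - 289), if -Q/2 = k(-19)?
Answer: -18288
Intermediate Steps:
Q = 24 (Q = -2*(-12) = 24)
Q*(-1*473 - 289) = 24*(-1*473 - 289) = 24*(-473 - 289) = 24*(-762) = -18288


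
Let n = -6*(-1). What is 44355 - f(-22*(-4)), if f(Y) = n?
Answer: 44349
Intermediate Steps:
n = 6
f(Y) = 6
44355 - f(-22*(-4)) = 44355 - 1*6 = 44355 - 6 = 44349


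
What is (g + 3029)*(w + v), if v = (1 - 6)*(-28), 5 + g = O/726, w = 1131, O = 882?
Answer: 465250821/121 ≈ 3.8450e+6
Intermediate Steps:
g = -458/121 (g = -5 + 882/726 = -5 + 882*(1/726) = -5 + 147/121 = -458/121 ≈ -3.7851)
v = 140 (v = -5*(-28) = 140)
(g + 3029)*(w + v) = (-458/121 + 3029)*(1131 + 140) = (366051/121)*1271 = 465250821/121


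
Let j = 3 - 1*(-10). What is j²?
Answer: 169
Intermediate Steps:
j = 13 (j = 3 + 10 = 13)
j² = 13² = 169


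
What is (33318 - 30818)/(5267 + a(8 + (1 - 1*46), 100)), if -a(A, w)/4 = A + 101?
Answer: 2500/5011 ≈ 0.49890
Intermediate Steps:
a(A, w) = -404 - 4*A (a(A, w) = -4*(A + 101) = -4*(101 + A) = -404 - 4*A)
(33318 - 30818)/(5267 + a(8 + (1 - 1*46), 100)) = (33318 - 30818)/(5267 + (-404 - 4*(8 + (1 - 1*46)))) = 2500/(5267 + (-404 - 4*(8 + (1 - 46)))) = 2500/(5267 + (-404 - 4*(8 - 45))) = 2500/(5267 + (-404 - 4*(-37))) = 2500/(5267 + (-404 + 148)) = 2500/(5267 - 256) = 2500/5011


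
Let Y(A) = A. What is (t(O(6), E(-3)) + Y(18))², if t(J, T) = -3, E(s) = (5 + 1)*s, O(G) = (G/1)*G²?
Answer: 225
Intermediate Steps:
O(G) = G³ (O(G) = (G*1)*G² = G*G² = G³)
E(s) = 6*s
(t(O(6), E(-3)) + Y(18))² = (-3 + 18)² = 15² = 225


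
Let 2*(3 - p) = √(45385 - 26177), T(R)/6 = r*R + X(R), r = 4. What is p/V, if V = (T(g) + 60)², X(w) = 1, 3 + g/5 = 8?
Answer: 1/147852 - 49*√2/443556 ≈ -0.00014947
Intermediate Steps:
g = 25 (g = -15 + 5*8 = -15 + 40 = 25)
T(R) = 6 + 24*R (T(R) = 6*(4*R + 1) = 6*(1 + 4*R) = 6 + 24*R)
p = 3 - 49*√2 (p = 3 - √(45385 - 26177)/2 = 3 - 49*√2 ≈ -66.297)
V = 443556 (V = ((6 + 24*25) + 60)² = ((6 + 600) + 60)² = (606 + 60)² = 666² = 443556)
p/V = (3 - 49*√2)/443556 = (3 - 49*√2)*(1/443556) = 1/147852 - 49*√2/443556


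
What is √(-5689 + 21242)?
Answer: √15553 ≈ 124.71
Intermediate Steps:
√(-5689 + 21242) = √15553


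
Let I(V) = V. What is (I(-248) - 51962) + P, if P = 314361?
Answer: 262151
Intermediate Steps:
(I(-248) - 51962) + P = (-248 - 51962) + 314361 = -52210 + 314361 = 262151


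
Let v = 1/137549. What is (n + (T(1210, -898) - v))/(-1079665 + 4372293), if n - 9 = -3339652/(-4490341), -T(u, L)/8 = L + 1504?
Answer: -1071847152638/729435100680829 ≈ -0.0014694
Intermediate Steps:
T(u, L) = -12032 - 8*L (T(u, L) = -8*(L + 1504) = -8*(1504 + L) = -12032 - 8*L)
n = 43752721/4490341 (n = 9 - 3339652/(-4490341) = 9 - 3339652*(-1/4490341) = 9 + 3339652/4490341 = 43752721/4490341 ≈ 9.7437)
v = 1/137549 ≈ 7.2701e-6
(n + (T(1210, -898) - v))/(-1079665 + 4372293) = (43752721/4490341 + ((-12032 - 8*(-898)) - 1*1/137549))/(-1079665 + 4372293) = (43752721/4490341 + ((-12032 + 7184) - 1/137549))/3292628 = (43752721/4490341 + (-4848 - 1/137549))*(1/3292628) = (43752721/4490341 - 666837553/137549)*(1/3292628) = -2988309861554744/617641914209*1/3292628 = -1071847152638/729435100680829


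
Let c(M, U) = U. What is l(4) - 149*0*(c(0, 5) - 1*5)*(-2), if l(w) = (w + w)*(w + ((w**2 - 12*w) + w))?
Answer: -192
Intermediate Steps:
l(w) = 2*w*(w**2 - 10*w) (l(w) = (2*w)*(w + (w**2 - 11*w)) = (2*w)*(w**2 - 10*w) = 2*w*(w**2 - 10*w))
l(4) - 149*0*(c(0, 5) - 1*5)*(-2) = 2*4**2*(-10 + 4) - 149*0*(5 - 1*5)*(-2) = 2*16*(-6) - 149*0*(5 - 5)*(-2) = -192 - 149*0*0*(-2) = -192 - 0*(-2) = -192 - 149*0 = -192 + 0 = -192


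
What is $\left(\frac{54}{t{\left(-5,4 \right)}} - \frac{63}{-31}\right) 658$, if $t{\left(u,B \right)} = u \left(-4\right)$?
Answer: $\frac{482643}{155} \approx 3113.8$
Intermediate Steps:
$t{\left(u,B \right)} = - 4 u$
$\left(\frac{54}{t{\left(-5,4 \right)}} - \frac{63}{-31}\right) 658 = \left(\frac{54}{\left(-4\right) \left(-5\right)} - \frac{63}{-31}\right) 658 = \left(\frac{54}{20} - - \frac{63}{31}\right) 658 = \left(54 \cdot \frac{1}{20} + \frac{63}{31}\right) 658 = \left(\frac{27}{10} + \frac{63}{31}\right) 658 = \frac{1467}{310} \cdot 658 = \frac{482643}{155}$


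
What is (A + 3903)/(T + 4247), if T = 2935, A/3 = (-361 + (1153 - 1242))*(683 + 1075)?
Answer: -789799/2394 ≈ -329.91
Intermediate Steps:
A = -2373300 (A = 3*((-361 + (1153 - 1242))*(683 + 1075)) = 3*((-361 - 89)*1758) = 3*(-450*1758) = 3*(-791100) = -2373300)
(A + 3903)/(T + 4247) = (-2373300 + 3903)/(2935 + 4247) = -2369397/7182 = -2369397*1/7182 = -789799/2394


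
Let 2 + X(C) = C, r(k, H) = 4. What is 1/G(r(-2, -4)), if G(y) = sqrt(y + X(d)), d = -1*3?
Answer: -I ≈ -1.0*I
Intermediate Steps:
d = -3
X(C) = -2 + C
G(y) = sqrt(-5 + y) (G(y) = sqrt(y + (-2 - 3)) = sqrt(y - 5) = sqrt(-5 + y))
1/G(r(-2, -4)) = 1/(sqrt(-5 + 4)) = 1/(sqrt(-1)) = 1/I = -I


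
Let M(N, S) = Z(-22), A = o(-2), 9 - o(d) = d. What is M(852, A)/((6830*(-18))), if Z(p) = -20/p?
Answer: -1/135234 ≈ -7.3946e-6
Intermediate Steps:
o(d) = 9 - d
A = 11 (A = 9 - 1*(-2) = 9 + 2 = 11)
M(N, S) = 10/11 (M(N, S) = -20/(-22) = -20*(-1/22) = 10/11)
M(852, A)/((6830*(-18))) = 10/(11*((6830*(-18)))) = (10/11)/(-122940) = (10/11)*(-1/122940) = -1/135234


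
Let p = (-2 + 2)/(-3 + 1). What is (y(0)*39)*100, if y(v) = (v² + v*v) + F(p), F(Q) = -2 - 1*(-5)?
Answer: 11700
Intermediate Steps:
p = 0 (p = 0/(-2) = 0*(-½) = 0)
F(Q) = 3 (F(Q) = -2 + 5 = 3)
y(v) = 3 + 2*v² (y(v) = (v² + v*v) + 3 = (v² + v²) + 3 = 2*v² + 3 = 3 + 2*v²)
(y(0)*39)*100 = ((3 + 2*0²)*39)*100 = ((3 + 2*0)*39)*100 = ((3 + 0)*39)*100 = (3*39)*100 = 117*100 = 11700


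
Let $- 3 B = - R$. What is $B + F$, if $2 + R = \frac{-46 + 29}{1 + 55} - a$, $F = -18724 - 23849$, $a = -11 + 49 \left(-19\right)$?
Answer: $- \frac{2366547}{56} \approx -42260.0$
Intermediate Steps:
$a = -942$ ($a = -11 - 931 = -942$)
$F = -42573$ ($F = -18724 - 23849 = -42573$)
$R = \frac{52623}{56}$ ($R = -2 + \left(\frac{-46 + 29}{1 + 55} - -942\right) = -2 + \left(\frac{1}{56} \left(-17\right) + 942\right) = -2 + \left(- \frac{17}{56} + 942\right) = -2 + \frac{52735}{56} = \frac{52623}{56} \approx 939.7$)
$B = \frac{17541}{56}$ ($B = - \frac{\left(-1\right) \frac{52623}{56}}{3} = \left(- \frac{1}{3}\right) \left(- \frac{52623}{56}\right) = \frac{17541}{56} \approx 313.23$)
$B + F = \frac{17541}{56} - 42573 = - \frac{2366547}{56}$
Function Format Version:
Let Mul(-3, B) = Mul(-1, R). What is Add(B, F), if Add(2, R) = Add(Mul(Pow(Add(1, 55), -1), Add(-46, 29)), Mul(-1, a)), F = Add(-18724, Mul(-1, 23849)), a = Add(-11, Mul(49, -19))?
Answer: Rational(-2366547, 56) ≈ -42260.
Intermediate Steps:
a = -942 (a = Add(-11, -931) = -942)
F = -42573 (F = Add(-18724, -23849) = -42573)
R = Rational(52623, 56) (R = Add(-2, Add(Mul(Pow(Add(1, 55), -1), Add(-46, 29)), Mul(-1, -942))) = Add(-2, Add(Mul(Pow(56, -1), -17), 942)) = Add(-2, Add(Mul(Rational(1, 56), -17), 942)) = Add(-2, Add(Rational(-17, 56), 942)) = Add(-2, Rational(52735, 56)) = Rational(52623, 56) ≈ 939.70)
B = Rational(17541, 56) (B = Mul(Rational(-1, 3), Mul(-1, Rational(52623, 56))) = Mul(Rational(-1, 3), Rational(-52623, 56)) = Rational(17541, 56) ≈ 313.23)
Add(B, F) = Add(Rational(17541, 56), -42573) = Rational(-2366547, 56)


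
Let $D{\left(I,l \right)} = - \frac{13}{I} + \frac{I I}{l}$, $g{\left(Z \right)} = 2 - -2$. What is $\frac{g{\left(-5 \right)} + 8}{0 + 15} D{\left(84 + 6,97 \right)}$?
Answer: $\frac{1455478}{21825} \approx 66.689$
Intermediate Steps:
$g{\left(Z \right)} = 4$ ($g{\left(Z \right)} = 2 + 2 = 4$)
$D{\left(I,l \right)} = - \frac{13}{I} + \frac{I^{2}}{l}$
$\frac{g{\left(-5 \right)} + 8}{0 + 15} D{\left(84 + 6,97 \right)} = \frac{4 + 8}{0 + 15} \left(- \frac{13}{84 + 6} + \frac{\left(84 + 6\right)^{2}}{97}\right) = \frac{12}{15} \left(- \frac{13}{90} + 90^{2} \cdot \frac{1}{97}\right) = 12 \cdot \frac{1}{15} \left(\left(-13\right) \frac{1}{90} + 8100 \cdot \frac{1}{97}\right) = \frac{4 \left(- \frac{13}{90} + \frac{8100}{97}\right)}{5} = \frac{4}{5} \cdot \frac{727739}{8730} = \frac{1455478}{21825}$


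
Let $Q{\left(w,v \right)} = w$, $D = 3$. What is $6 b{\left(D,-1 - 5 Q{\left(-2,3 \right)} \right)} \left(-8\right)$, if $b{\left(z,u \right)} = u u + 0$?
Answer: $-3888$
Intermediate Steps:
$b{\left(z,u \right)} = u^{2}$ ($b{\left(z,u \right)} = u^{2} + 0 = u^{2}$)
$6 b{\left(D,-1 - 5 Q{\left(-2,3 \right)} \right)} \left(-8\right) = 6 \left(-1 - -10\right)^{2} \left(-8\right) = 6 \left(-1 + 10\right)^{2} \left(-8\right) = 6 \cdot 9^{2} \left(-8\right) = 6 \cdot 81 \left(-8\right) = 486 \left(-8\right) = -3888$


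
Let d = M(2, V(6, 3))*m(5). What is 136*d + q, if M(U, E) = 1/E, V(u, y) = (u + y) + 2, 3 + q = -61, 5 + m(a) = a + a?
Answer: -24/11 ≈ -2.1818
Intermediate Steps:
m(a) = -5 + 2*a (m(a) = -5 + (a + a) = -5 + 2*a)
q = -64 (q = -3 - 61 = -64)
V(u, y) = 2 + u + y
d = 5/11 (d = (-5 + 2*5)/(2 + 6 + 3) = (-5 + 10)/11 = (1/11)*5 = 5/11 ≈ 0.45455)
136*d + q = 136*(5/11) - 64 = 680/11 - 64 = -24/11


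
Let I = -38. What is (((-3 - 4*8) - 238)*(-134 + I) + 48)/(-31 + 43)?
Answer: 3917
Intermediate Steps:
(((-3 - 4*8) - 238)*(-134 + I) + 48)/(-31 + 43) = (((-3 - 4*8) - 238)*(-134 - 38) + 48)/(-31 + 43) = (((-3 - 32) - 238)*(-172) + 48)/12 = ((-35 - 238)*(-172) + 48)*(1/12) = (-273*(-172) + 48)*(1/12) = (46956 + 48)*(1/12) = 47004*(1/12) = 3917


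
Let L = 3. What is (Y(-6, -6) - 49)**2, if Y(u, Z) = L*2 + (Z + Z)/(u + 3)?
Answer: 1521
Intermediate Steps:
Y(u, Z) = 6 + 2*Z/(3 + u) (Y(u, Z) = 3*2 + (Z + Z)/(u + 3) = 6 + (2*Z)/(3 + u) = 6 + 2*Z/(3 + u))
(Y(-6, -6) - 49)**2 = (2*(9 - 6 + 3*(-6))/(3 - 6) - 49)**2 = (2*(9 - 6 - 18)/(-3) - 49)**2 = (2*(-1/3)*(-15) - 49)**2 = (10 - 49)**2 = (-39)**2 = 1521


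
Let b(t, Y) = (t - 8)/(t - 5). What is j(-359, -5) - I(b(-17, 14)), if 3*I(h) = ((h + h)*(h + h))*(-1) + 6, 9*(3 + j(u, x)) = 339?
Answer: 4161/121 ≈ 34.388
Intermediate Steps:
b(t, Y) = (-8 + t)/(-5 + t)
j(u, x) = 104/3 (j(u, x) = -3 + (1/9)*339 = -3 + 113/3 = 104/3)
I(h) = 2 - 4*h**2/3 (I(h) = (((h + h)*(h + h))*(-1) + 6)/3 = (((2*h)*(2*h))*(-1) + 6)/3 = ((4*h**2)*(-1) + 6)/3 = (-4*h**2 + 6)/3 = (6 - 4*h**2)/3 = 2 - 4*h**2/3)
j(-359, -5) - I(b(-17, 14)) = 104/3 - (2 - 4*(-8 - 17)**2/(-5 - 17)**2/3) = 104/3 - (2 - 4*(-25/(-22))**2/3) = 104/3 - (2 - 4*(-1/22*(-25))**2/3) = 104/3 - (2 - 4*(25/22)**2/3) = 104/3 - (2 - 4/3*625/484) = 104/3 - (2 - 625/363) = 104/3 - 1*101/363 = 104/3 - 101/363 = 4161/121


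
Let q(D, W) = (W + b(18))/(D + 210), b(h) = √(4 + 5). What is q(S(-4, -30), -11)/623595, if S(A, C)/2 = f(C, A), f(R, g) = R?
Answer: -4/46769625 ≈ -8.5526e-8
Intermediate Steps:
b(h) = 3 (b(h) = √9 = 3)
S(A, C) = 2*C
q(D, W) = (3 + W)/(210 + D) (q(D, W) = (W + 3)/(D + 210) = (3 + W)/(210 + D))
q(S(-4, -30), -11)/623595 = ((3 - 11)/(210 + 2*(-30)))/623595 = (-8/(210 - 60))*(1/623595) = (-8/150)*(1/623595) = ((1/150)*(-8))*(1/623595) = -4/75*1/623595 = -4/46769625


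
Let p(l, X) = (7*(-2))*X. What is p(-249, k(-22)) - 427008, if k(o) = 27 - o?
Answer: -427694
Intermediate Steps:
p(l, X) = -14*X
p(-249, k(-22)) - 427008 = -14*(27 - 1*(-22)) - 427008 = -14*(27 + 22) - 427008 = -14*49 - 427008 = -686 - 427008 = -427694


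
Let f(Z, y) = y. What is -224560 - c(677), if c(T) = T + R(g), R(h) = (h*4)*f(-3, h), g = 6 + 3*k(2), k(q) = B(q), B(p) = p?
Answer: -225813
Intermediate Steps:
k(q) = q
g = 12 (g = 6 + 3*2 = 6 + 6 = 12)
R(h) = 4*h² (R(h) = (h*4)*h = (4*h)*h = 4*h²)
c(T) = 576 + T (c(T) = T + 4*12² = T + 4*144 = T + 576 = 576 + T)
-224560 - c(677) = -224560 - (576 + 677) = -224560 - 1*1253 = -224560 - 1253 = -225813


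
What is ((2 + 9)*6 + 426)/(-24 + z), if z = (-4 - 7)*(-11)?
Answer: 492/97 ≈ 5.0722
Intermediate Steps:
z = 121 (z = -11*(-11) = 121)
((2 + 9)*6 + 426)/(-24 + z) = ((2 + 9)*6 + 426)/(-24 + 121) = (11*6 + 426)/97 = (66 + 426)*(1/97) = 492*(1/97) = 492/97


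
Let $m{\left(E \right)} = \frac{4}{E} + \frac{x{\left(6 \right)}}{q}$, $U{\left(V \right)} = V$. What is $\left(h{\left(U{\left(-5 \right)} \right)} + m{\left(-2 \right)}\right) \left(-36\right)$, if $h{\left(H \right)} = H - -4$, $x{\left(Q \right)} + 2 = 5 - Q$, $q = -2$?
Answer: $54$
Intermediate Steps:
$x{\left(Q \right)} = 3 - Q$ ($x{\left(Q \right)} = -2 - \left(-5 + Q\right) = 3 - Q$)
$m{\left(E \right)} = \frac{3}{2} + \frac{4}{E}$ ($m{\left(E \right)} = \frac{4}{E} + \frac{3 - 6}{-2} = \frac{4}{E} + \left(3 - 6\right) \left(- \frac{1}{2}\right) = \frac{4}{E} - - \frac{3}{2} = \frac{4}{E} + \frac{3}{2} = \frac{3}{2} + \frac{4}{E}$)
$h{\left(H \right)} = 4 + H$ ($h{\left(H \right)} = H + 4 = 4 + H$)
$\left(h{\left(U{\left(-5 \right)} \right)} + m{\left(-2 \right)}\right) \left(-36\right) = \left(\left(4 - 5\right) + \left(\frac{3}{2} + \frac{4}{-2}\right)\right) \left(-36\right) = \left(-1 + \left(\frac{3}{2} + 4 \left(- \frac{1}{2}\right)\right)\right) \left(-36\right) = \left(-1 + \left(\frac{3}{2} - 2\right)\right) \left(-36\right) = \left(-1 - \frac{1}{2}\right) \left(-36\right) = \left(- \frac{3}{2}\right) \left(-36\right) = 54$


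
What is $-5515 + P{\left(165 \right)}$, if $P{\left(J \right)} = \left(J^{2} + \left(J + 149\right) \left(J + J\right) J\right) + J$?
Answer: $17119175$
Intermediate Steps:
$P{\left(J \right)} = J + J^{2} + 2 J^{2} \left(149 + J\right)$ ($P{\left(J \right)} = \left(J^{2} + \left(149 + J\right) 2 J J\right) + J = \left(J^{2} + 2 J \left(149 + J\right) J\right) + J = \left(J^{2} + 2 J^{2} \left(149 + J\right)\right) + J = J + J^{2} + 2 J^{2} \left(149 + J\right)$)
$-5515 + P{\left(165 \right)} = -5515 + 165 \left(1 + 2 \cdot 165^{2} + 299 \cdot 165\right) = -5515 + 165 \left(1 + 2 \cdot 27225 + 49335\right) = -5515 + 165 \left(1 + 54450 + 49335\right) = -5515 + 165 \cdot 103786 = -5515 + 17124690 = 17119175$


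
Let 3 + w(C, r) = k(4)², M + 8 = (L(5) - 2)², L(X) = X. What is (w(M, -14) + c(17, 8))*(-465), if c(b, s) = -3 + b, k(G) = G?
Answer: -12555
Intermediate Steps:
M = 1 (M = -8 + (5 - 2)² = -8 + 3² = -8 + 9 = 1)
w(C, r) = 13 (w(C, r) = -3 + 4² = -3 + 16 = 13)
(w(M, -14) + c(17, 8))*(-465) = (13 + (-3 + 17))*(-465) = (13 + 14)*(-465) = 27*(-465) = -12555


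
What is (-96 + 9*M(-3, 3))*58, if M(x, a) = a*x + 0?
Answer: -10266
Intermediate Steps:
M(x, a) = a*x
(-96 + 9*M(-3, 3))*58 = (-96 + 9*(3*(-3)))*58 = (-96 + 9*(-9))*58 = (-96 - 81)*58 = -177*58 = -10266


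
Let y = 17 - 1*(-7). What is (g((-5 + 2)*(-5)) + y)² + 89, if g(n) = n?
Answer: 1610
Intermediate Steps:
y = 24 (y = 17 + 7 = 24)
(g((-5 + 2)*(-5)) + y)² + 89 = ((-5 + 2)*(-5) + 24)² + 89 = (-3*(-5) + 24)² + 89 = (15 + 24)² + 89 = 39² + 89 = 1521 + 89 = 1610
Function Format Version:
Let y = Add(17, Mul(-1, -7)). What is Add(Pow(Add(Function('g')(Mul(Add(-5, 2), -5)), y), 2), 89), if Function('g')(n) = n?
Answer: 1610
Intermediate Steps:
y = 24 (y = Add(17, 7) = 24)
Add(Pow(Add(Function('g')(Mul(Add(-5, 2), -5)), y), 2), 89) = Add(Pow(Add(Mul(Add(-5, 2), -5), 24), 2), 89) = Add(Pow(Add(Mul(-3, -5), 24), 2), 89) = Add(Pow(Add(15, 24), 2), 89) = Add(Pow(39, 2), 89) = Add(1521, 89) = 1610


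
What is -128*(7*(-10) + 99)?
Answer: -3712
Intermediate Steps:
-128*(7*(-10) + 99) = -128*(-70 + 99) = -128*29 = -1*3712 = -3712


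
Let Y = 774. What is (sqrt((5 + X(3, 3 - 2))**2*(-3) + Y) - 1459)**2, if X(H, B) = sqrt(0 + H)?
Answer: (1459 - sqrt(3)*sqrt(258 - (5 + sqrt(3))**2))**2 ≈ 2.0556e+6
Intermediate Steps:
X(H, B) = sqrt(H)
(sqrt((5 + X(3, 3 - 2))**2*(-3) + Y) - 1459)**2 = (sqrt((5 + sqrt(3))**2*(-3) + 774) - 1459)**2 = (sqrt(-3*(5 + sqrt(3))**2 + 774) - 1459)**2 = (sqrt(774 - 3*(5 + sqrt(3))**2) - 1459)**2 = (-1459 + sqrt(774 - 3*(5 + sqrt(3))**2))**2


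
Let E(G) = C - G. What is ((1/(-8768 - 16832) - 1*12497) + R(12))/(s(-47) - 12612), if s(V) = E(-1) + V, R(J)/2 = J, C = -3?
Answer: 319308801/324121600 ≈ 0.98515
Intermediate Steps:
E(G) = -3 - G
R(J) = 2*J
s(V) = -2 + V (s(V) = (-3 - 1*(-1)) + V = (-3 + 1) + V = -2 + V)
((1/(-8768 - 16832) - 1*12497) + R(12))/(s(-47) - 12612) = ((1/(-8768 - 16832) - 1*12497) + 2*12)/((-2 - 47) - 12612) = ((1/(-25600) - 12497) + 24)/(-49 - 12612) = ((-1/25600 - 12497) + 24)/(-12661) = (-319923201/25600 + 24)*(-1/12661) = -319308801/25600*(-1/12661) = 319308801/324121600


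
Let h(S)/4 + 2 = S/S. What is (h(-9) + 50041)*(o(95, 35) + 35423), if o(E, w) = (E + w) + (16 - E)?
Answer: 1775012538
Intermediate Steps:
h(S) = -4 (h(S) = -8 + 4*(S/S) = -8 + 4*1 = -8 + 4 = -4)
o(E, w) = 16 + w
(h(-9) + 50041)*(o(95, 35) + 35423) = (-4 + 50041)*((16 + 35) + 35423) = 50037*(51 + 35423) = 50037*35474 = 1775012538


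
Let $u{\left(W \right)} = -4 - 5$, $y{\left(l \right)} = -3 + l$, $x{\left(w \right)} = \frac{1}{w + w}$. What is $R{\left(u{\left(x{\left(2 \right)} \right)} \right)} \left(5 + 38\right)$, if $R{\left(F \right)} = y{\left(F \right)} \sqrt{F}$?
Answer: $- 1548 i \approx - 1548.0 i$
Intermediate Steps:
$x{\left(w \right)} = \frac{1}{2 w}$
$u{\left(W \right)} = -9$ ($u{\left(W \right)} = -4 - 5 = -9$)
$R{\left(F \right)} = \sqrt{F} \left(-3 + F\right)$ ($R{\left(F \right)} = \left(-3 + F\right) \sqrt{F} = \sqrt{F} \left(-3 + F\right)$)
$R{\left(u{\left(x{\left(2 \right)} \right)} \right)} \left(5 + 38\right) = \sqrt{-9} \left(-3 - 9\right) \left(5 + 38\right) = 3 i \left(-12\right) 43 = - 36 i 43 = - 1548 i$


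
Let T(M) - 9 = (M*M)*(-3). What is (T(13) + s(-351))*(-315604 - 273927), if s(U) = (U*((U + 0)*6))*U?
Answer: 152960776773924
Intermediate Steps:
T(M) = 9 - 3*M² (T(M) = 9 + (M*M)*(-3) = 9 + M²*(-3) = 9 - 3*M²)
s(U) = 6*U³ (s(U) = (U*(U*6))*U = (U*(6*U))*U = (6*U²)*U = 6*U³)
(T(13) + s(-351))*(-315604 - 273927) = ((9 - 3*13²) + 6*(-351)³)*(-315604 - 273927) = ((9 - 3*169) + 6*(-43243551))*(-589531) = ((9 - 507) - 259461306)*(-589531) = (-498 - 259461306)*(-589531) = -259461804*(-589531) = 152960776773924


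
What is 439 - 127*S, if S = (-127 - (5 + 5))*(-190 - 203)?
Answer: -6837368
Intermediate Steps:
S = 53841 (S = (-127 - 1*10)*(-393) = (-127 - 10)*(-393) = -137*(-393) = 53841)
439 - 127*S = 439 - 127*53841 = 439 - 6837807 = -6837368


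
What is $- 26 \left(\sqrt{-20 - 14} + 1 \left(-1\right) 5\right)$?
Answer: $130 - 26 i \sqrt{34} \approx 130.0 - 151.6 i$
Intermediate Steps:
$- 26 \left(\sqrt{-20 - 14} + 1 \left(-1\right) 5\right) = - 26 \left(\sqrt{-34} - 5\right) = - 26 \left(i \sqrt{34} - 5\right) = - 26 \left(-5 + i \sqrt{34}\right) = 130 - 26 i \sqrt{34}$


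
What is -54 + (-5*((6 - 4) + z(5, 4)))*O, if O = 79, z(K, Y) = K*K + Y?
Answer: -12299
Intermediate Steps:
z(K, Y) = Y + K² (z(K, Y) = K² + Y = Y + K²)
-54 + (-5*((6 - 4) + z(5, 4)))*O = -54 - 5*((6 - 4) + (4 + 5²))*79 = -54 - 5*(2 + (4 + 25))*79 = -54 - 5*(2 + 29)*79 = -54 - 5*31*79 = -54 - 155*79 = -54 - 12245 = -12299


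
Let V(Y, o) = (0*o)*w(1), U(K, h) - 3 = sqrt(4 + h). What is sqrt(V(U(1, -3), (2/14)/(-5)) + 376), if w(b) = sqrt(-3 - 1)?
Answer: 2*sqrt(94) ≈ 19.391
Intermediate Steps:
U(K, h) = 3 + sqrt(4 + h)
w(b) = 2*I (w(b) = sqrt(-4) = 2*I)
V(Y, o) = 0 (V(Y, o) = (0*o)*(2*I) = 0*(2*I) = 0)
sqrt(V(U(1, -3), (2/14)/(-5)) + 376) = sqrt(0 + 376) = sqrt(376) = 2*sqrt(94)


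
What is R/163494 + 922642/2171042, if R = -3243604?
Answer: -1722788521055/88738085187 ≈ -19.414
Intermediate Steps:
R/163494 + 922642/2171042 = -3243604/163494 + 922642/2171042 = -3243604*1/163494 + 922642*(1/2171042) = -1621802/81747 + 461321/1085521 = -1722788521055/88738085187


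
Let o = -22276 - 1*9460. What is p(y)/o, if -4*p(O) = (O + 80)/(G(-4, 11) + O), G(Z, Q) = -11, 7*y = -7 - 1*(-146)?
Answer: 699/7870528 ≈ 8.8812e-5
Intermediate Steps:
y = 139/7 (y = (-7 - 1*(-146))/7 = (-7 + 146)/7 = (⅐)*139 = 139/7 ≈ 19.857)
p(O) = -(80 + O)/(4*(-11 + O)) (p(O) = -(O + 80)/(4*(-11 + O)) = -(80 + O)/(4*(-11 + O)))
o = -31736 (o = -22276 - 9460 = -31736)
p(y)/o = ((-80 - 1*139/7)/(4*(-11 + 139/7)))/(-31736) = ((-80 - 139/7)/(4*(62/7)))*(-1/31736) = ((¼)*(7/62)*(-699/7))*(-1/31736) = -699/248*(-1/31736) = 699/7870528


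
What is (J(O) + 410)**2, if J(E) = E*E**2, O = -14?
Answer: 5447556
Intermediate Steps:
J(E) = E**3
(J(O) + 410)**2 = ((-14)**3 + 410)**2 = (-2744 + 410)**2 = (-2334)**2 = 5447556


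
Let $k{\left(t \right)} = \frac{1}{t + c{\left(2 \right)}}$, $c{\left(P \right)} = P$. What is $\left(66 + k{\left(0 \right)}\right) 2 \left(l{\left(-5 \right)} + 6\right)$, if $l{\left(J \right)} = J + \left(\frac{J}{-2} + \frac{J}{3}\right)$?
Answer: $\frac{1463}{6} \approx 243.83$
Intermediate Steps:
$k{\left(t \right)} = \frac{1}{2 + t}$ ($k{\left(t \right)} = \frac{1}{t + 2} = \frac{1}{2 + t}$)
$l{\left(J \right)} = \frac{5 J}{6}$ ($l{\left(J \right)} = J + \left(J \left(- \frac{1}{2}\right) + J \frac{1}{3}\right) = J + \left(- \frac{J}{2} + \frac{J}{3}\right) = J - \frac{J}{6} = \frac{5 J}{6}$)
$\left(66 + k{\left(0 \right)}\right) 2 \left(l{\left(-5 \right)} + 6\right) = \left(66 + \frac{1}{2 + 0}\right) 2 \left(\frac{5}{6} \left(-5\right) + 6\right) = \left(66 + \frac{1}{2}\right) 2 \left(- \frac{25}{6} + 6\right) = \left(66 + \frac{1}{2}\right) 2 \cdot \frac{11}{6} = \frac{133}{2} \cdot \frac{11}{3} = \frac{1463}{6}$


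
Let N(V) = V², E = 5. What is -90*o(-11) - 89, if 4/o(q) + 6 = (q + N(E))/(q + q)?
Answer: -2537/73 ≈ -34.753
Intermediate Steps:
o(q) = 4/(-6 + (25 + q)/(2*q)) (o(q) = 4/(-6 + (q + 5²)/(q + q)) = 4/(-6 + (q + 25)/((2*q))) = 4/(-6 + (25 + q)*(1/(2*q))) = 4/(-6 + (25 + q)/(2*q)))
-90*o(-11) - 89 = -(-720)*(-11)/(-25 + 11*(-11)) - 89 = -(-720)*(-11)/(-25 - 121) - 89 = -(-720)*(-11)/(-146) - 89 = -(-720)*(-11)*(-1)/146 - 89 = -90*(-44/73) - 89 = 3960/73 - 89 = -2537/73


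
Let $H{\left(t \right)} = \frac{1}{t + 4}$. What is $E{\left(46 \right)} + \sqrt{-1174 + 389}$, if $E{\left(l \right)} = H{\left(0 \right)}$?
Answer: $\frac{1}{4} + i \sqrt{785} \approx 0.25 + 28.018 i$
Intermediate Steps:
$H{\left(t \right)} = \frac{1}{4 + t}$
$E{\left(l \right)} = \frac{1}{4}$ ($E{\left(l \right)} = \frac{1}{4 + 0} = \frac{1}{4}$)
$E{\left(46 \right)} + \sqrt{-1174 + 389} = \frac{1}{4} + \sqrt{-1174 + 389} = \frac{1}{4} + \sqrt{-785} = \frac{1}{4} + i \sqrt{785}$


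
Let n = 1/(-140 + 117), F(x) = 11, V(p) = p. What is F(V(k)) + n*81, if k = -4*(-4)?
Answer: 172/23 ≈ 7.4783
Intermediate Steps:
k = 16
n = -1/23 (n = 1/(-23) = -1/23 ≈ -0.043478)
F(V(k)) + n*81 = 11 - 1/23*81 = 11 - 81/23 = 172/23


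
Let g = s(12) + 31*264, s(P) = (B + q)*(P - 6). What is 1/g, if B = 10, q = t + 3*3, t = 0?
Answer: 1/8298 ≈ 0.00012051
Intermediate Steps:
q = 9 (q = 0 + 3*3 = 0 + 9 = 9)
s(P) = -114 + 19*P (s(P) = (10 + 9)*(P - 6) = 19*(-6 + P) = -114 + 19*P)
g = 8298 (g = (-114 + 19*12) + 31*264 = (-114 + 228) + 8184 = 114 + 8184 = 8298)
1/g = 1/8298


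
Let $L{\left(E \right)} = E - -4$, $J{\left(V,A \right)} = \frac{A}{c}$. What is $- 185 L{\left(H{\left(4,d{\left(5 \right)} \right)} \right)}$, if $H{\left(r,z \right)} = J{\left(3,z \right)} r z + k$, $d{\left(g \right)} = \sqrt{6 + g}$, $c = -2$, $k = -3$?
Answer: $3885$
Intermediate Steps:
$J{\left(V,A \right)} = - \frac{A}{2}$ ($J{\left(V,A \right)} = \frac{A}{-2} = A \left(- \frac{1}{2}\right) = - \frac{A}{2}$)
$H{\left(r,z \right)} = -3 - \frac{r z^{2}}{2}$ ($H{\left(r,z \right)} = - \frac{z}{2} r z - 3 = - \frac{r z}{2} z - 3 = - \frac{r z^{2}}{2} - 3 = -3 - \frac{r z^{2}}{2}$)
$L{\left(E \right)} = 4 + E$ ($L{\left(E \right)} = E + 4 = 4 + E$)
$- 185 L{\left(H{\left(4,d{\left(5 \right)} \right)} \right)} = - 185 \left(4 - \left(3 + 2 \left(\sqrt{6 + 5}\right)^{2}\right)\right) = - 185 \left(4 - \left(3 + 2 \left(\sqrt{11}\right)^{2}\right)\right) = - 185 \left(4 - \left(3 + 2 \cdot 11\right)\right) = - 185 \left(4 - 25\right) = \left(-185\right) \left(-21\right) = 3885$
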